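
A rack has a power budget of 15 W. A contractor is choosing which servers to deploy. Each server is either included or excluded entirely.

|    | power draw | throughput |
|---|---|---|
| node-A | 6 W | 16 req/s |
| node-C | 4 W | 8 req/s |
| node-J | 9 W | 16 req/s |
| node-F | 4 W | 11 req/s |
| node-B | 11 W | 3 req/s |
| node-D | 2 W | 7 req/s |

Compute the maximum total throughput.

Allowing fractional choices, the relaxed optimum would be about 40.0, but servers are indivisible.
node-A + node-C + node-F: power draw 6 + 4 + 4 = 14 ≤ 15, throughput 16 + 8 + 11 = 35.
node-A + node-F + node-D: power draw 6 + 4 + 2 = 12 ≤ 15, throughput 16 + 11 + 7 = 34.
Best is node-A, node-C, and node-F with total throughput 35.

35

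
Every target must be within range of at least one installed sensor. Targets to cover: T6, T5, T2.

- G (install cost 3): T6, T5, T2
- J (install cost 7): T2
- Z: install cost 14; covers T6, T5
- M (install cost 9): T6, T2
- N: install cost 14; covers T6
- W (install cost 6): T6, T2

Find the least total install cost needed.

3

G alone covers T6, T5, T2 — every target.
Total install cost: 3.
No cover costs less than 3.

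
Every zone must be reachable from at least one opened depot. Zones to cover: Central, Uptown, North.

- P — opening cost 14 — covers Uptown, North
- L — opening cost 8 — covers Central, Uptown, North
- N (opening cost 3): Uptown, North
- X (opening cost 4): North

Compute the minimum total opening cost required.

8

This is a weighted set-cover instance.
The greedy cost-per-new-zone heuristic would pick N and L for 11, but a cheaper cover exists.
L alone covers Central, Uptown, North — every zone.
Total opening cost: 8.
No cover costs less than 8.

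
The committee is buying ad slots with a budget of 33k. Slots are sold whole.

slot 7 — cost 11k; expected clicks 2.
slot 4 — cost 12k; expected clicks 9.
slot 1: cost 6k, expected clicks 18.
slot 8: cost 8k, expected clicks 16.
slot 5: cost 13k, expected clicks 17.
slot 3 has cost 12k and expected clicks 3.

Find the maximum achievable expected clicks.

51

slot 4 + slot 1 + slot 5: cost 12 + 6 + 13 = 31 ≤ 33, expected clicks 9 + 18 + 17 = 44.
slot 4 + slot 1 + slot 8: cost 12 + 6 + 8 = 26 ≤ 33, expected clicks 9 + 18 + 16 = 43.
slot 1 + slot 8 + slot 5: cost 6 + 8 + 13 = 27 ≤ 33, expected clicks 18 + 16 + 17 = 51.
Best is slot 1, slot 8, and slot 5 with total expected clicks 51.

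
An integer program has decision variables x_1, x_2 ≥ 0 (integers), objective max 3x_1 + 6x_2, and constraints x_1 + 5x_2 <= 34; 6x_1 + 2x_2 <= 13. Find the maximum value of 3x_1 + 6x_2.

36

(x_1,x_2)=(0,6) is feasible, giving 36.
(x_1,x_2)=(0,5) is feasible, giving 30.
Maximum is 36 at (x_1,x_2)=(0,6).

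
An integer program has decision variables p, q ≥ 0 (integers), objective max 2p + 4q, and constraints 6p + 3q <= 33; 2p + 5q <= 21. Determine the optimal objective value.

18

Relaxing integrality, the LP optimum is 18.50 at (p,q) = (4.25, 2.5), which is not an integer point.
(p,q)=(3,3) is feasible, giving 18.
(p,q)=(4,2) is feasible, giving 16.
No feasible integer point exceeds 18.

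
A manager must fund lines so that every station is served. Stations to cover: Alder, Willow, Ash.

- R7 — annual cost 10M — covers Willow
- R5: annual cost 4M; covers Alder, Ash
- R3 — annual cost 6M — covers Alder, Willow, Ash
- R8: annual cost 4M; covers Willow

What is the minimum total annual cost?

The greedy cost-per-new-station heuristic would pick R5 and R8 for 8, but a cheaper cover exists.
R3 alone covers Alder, Willow, Ash — every station.
Total annual cost: 6.
No cover costs less than 6.

6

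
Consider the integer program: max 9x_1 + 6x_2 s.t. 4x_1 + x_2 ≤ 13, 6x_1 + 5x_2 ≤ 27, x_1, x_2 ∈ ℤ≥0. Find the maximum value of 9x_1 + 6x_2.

36

(x_1,x_2)=(2,3) is feasible, giving 36.
(x_1,x_2)=(3,1) is feasible, giving 33.
Maximum is 36 at (x_1,x_2)=(2,3).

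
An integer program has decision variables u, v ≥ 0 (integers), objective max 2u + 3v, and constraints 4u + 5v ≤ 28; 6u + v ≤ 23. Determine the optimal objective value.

16

Relaxing integrality, the LP optimum is 16.80 at (u,v) = (0, 5.6), which is not an integer point.
(u,v)=(2,4): 4·2+5·4=28≤28, 6·2+1·4=16≤23, objective 16.
(u,v)=(3,3): 4·3+5·3=27≤28, 6·3+1·3=21≤23, objective 15.
No feasible integer point exceeds 16.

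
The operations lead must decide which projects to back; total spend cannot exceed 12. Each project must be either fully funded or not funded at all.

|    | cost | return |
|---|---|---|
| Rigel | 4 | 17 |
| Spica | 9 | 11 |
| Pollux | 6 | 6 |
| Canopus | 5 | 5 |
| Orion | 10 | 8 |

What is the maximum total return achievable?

Rigel + Pollux: cost 4 + 6 = 10 ≤ 12, return 17 + 6 = 23.
Rigel + Canopus: cost 4 + 5 = 9 ≤ 12, return 17 + 5 = 22.
Best is Rigel and Pollux with total return 23.

23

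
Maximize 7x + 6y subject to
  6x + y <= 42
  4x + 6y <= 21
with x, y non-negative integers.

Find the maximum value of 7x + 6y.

35

(x,y)=(5,0): 6·5+1·0=30≤42, 4·5+6·0=20≤21, objective 35.
(x,y)=(4,0): 6·4+1·0=24≤42, 4·4+6·0=16≤21, objective 28.
The best lattice point is (5,0), giving 35.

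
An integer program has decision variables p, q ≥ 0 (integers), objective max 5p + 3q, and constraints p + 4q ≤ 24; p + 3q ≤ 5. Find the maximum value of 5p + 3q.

(p,q)=(5,0): 1·5+4·0=5≤24, 1·5+3·0=5≤5, objective 25.
(p,q)=(4,0): 1·4+4·0=4≤24, 1·4+3·0=4≤5, objective 20.
No feasible integer point exceeds 25.

25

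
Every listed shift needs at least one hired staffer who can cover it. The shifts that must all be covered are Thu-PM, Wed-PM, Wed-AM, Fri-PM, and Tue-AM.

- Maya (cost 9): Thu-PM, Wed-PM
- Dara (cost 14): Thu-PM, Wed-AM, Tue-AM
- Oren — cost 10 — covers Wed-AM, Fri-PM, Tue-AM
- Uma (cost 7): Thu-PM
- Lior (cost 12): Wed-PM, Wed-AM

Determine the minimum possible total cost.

19

Choose Maya and Oren: together they cover Thu-PM, Wed-PM, Wed-AM, Fri-PM, Tue-AM — every shift.
Total cost: 9 + 10 = 19.
No cover costs less than 19.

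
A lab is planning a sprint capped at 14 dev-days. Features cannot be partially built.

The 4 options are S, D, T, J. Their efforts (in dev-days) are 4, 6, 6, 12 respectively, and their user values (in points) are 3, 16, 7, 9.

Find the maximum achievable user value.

S + D: effort 4 + 6 = 10 ≤ 14, user value 3 + 16 = 19.
D + T: effort 6 + 6 = 12 ≤ 14, user value 16 + 7 = 23.
Best is D and T with total user value 23.

23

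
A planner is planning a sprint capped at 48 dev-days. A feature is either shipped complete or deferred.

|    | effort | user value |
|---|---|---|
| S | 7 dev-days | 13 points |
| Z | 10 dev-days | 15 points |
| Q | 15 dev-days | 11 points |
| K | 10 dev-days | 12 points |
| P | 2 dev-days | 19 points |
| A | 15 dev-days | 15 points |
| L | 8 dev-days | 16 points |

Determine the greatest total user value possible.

78

Allowing fractional choices, the relaxed optimum would be about 86.0, but features are indivisible.
Z + K + P + A + L: effort 10 + 10 + 2 + 15 + 8 = 45 ≤ 48, user value 15 + 12 + 19 + 15 + 16 = 77.
S + Z + P + A + L: effort 7 + 10 + 2 + 15 + 8 = 42 ≤ 48, user value 13 + 15 + 19 + 15 + 16 = 78.
Best is S, Z, P, A, and L with total user value 78.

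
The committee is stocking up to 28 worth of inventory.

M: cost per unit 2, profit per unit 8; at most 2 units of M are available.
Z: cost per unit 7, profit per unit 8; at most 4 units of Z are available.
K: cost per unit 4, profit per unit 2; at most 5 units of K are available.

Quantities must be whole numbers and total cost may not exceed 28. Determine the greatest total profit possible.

40

Take 2×M and 3×Z: cost 25 ≤ 28, profit 2·8 + 3·8 = 40.
M has the best ratio (8/2) and is taken to its limit of 2; remaining capacity is filled optimally with the others.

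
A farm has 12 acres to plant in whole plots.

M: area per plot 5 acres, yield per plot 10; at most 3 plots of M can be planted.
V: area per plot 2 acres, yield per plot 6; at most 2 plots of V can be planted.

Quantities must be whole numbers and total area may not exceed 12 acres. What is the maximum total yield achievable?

This is a bounded integer knapsack.
Take 2×M and 1×V: area 12 ≤ 12, yield 2·10 + 1·6 = 26.
No other integer combination yields more.

26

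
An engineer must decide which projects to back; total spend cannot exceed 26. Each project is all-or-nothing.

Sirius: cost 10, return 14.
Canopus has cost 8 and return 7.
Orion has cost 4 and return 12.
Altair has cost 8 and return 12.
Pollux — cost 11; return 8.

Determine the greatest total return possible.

Allowing fractional choices, the relaxed optimum would be about 41.5, but projects are indivisible.
Sirius + Canopus + Orion: cost 10 + 8 + 4 = 22 ≤ 26, return 14 + 7 + 12 = 33.
Sirius + Orion + Pollux: cost 10 + 4 + 11 = 25 ≤ 26, return 14 + 12 + 8 = 34.
Sirius + Orion + Altair: cost 10 + 4 + 8 = 22 ≤ 26, return 14 + 12 + 12 = 38.
Best is Sirius, Orion, and Altair with total return 38.

38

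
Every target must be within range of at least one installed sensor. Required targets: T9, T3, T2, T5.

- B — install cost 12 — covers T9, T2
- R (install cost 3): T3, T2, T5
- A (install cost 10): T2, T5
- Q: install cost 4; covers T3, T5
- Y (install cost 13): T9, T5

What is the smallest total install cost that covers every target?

Choose B and R: together they cover T9, T3, T2, T5 — every target.
Total install cost: 12 + 3 = 15.
No cover costs less than 15.

15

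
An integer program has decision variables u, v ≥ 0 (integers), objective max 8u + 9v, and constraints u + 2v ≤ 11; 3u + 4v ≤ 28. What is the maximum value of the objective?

73

The continuous relaxation peaks at (9.33, 0) with value 74.67; rounding to a feasible lattice point costs some objective.
(u,v)=(8,1): 1·8+2·1=10≤11, 3·8+4·1=28≤28, objective 73.
(u,v)=(9,0): 1·9+2·0=9≤11, 3·9+4·0=27≤28, objective 72.
(u,v)=(7,1): 1·7+2·1=9≤11, 3·7+4·1=25≤28, objective 65.
(u,v)=(8,0): 1·8+2·0=8≤11, 3·8+4·0=24≤28, objective 64.
Maximum is 73 at (u,v)=(8,1).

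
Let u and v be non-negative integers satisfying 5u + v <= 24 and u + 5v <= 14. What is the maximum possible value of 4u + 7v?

30

Relaxing integrality, the LP optimum is 31.08 at (u,v) = (4.42, 1.92), which is not an integer point.
(u,v)=(4,2) is feasible, giving 30.
(u,v)=(3,2) is feasible, giving 26.
Maximum is 30 at (u,v)=(4,2).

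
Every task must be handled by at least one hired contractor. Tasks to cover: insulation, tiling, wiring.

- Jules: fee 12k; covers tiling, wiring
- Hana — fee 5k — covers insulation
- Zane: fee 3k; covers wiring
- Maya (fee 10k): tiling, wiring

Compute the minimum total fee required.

This is a weighted set-cover instance.
The greedy cost-per-new-task heuristic would pick Zane, Hana, and Maya for 18, but a cheaper cover exists.
Choose Hana and Maya: together they cover insulation, tiling, wiring — every task.
Total fee: 5 + 10 = 15.
No cover costs less than 15.

15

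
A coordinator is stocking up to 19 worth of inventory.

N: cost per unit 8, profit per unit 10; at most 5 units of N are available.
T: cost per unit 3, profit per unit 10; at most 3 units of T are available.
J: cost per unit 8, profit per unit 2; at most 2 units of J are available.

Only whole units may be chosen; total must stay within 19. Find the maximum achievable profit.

1×N and 3×T: cost 17 ≤ 19, profit 1·10 + 3·10 = 40.
3×T and 1×J: cost 17 ≤ 19, profit 3·10 + 1·2 = 32.
Best is 40.

40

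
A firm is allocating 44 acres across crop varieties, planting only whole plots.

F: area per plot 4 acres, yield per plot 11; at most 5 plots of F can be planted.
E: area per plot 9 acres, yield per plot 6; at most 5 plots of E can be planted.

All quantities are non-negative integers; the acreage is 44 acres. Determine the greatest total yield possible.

67

This is a bounded integer knapsack.
4×F and 3×E: area 43 ≤ 44, yield 4·11 + 3·6 = 62.
5×F and 2×E: area 38 ≤ 44, yield 5·11 + 2·6 = 67.
Best is 67.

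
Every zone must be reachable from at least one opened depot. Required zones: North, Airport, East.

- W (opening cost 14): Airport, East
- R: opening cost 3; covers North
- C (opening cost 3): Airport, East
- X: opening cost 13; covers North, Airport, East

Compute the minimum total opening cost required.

6

Choose R and C: together they cover North, Airport, East — every zone.
Total opening cost: 3 + 3 = 6.
No cover costs less than 6.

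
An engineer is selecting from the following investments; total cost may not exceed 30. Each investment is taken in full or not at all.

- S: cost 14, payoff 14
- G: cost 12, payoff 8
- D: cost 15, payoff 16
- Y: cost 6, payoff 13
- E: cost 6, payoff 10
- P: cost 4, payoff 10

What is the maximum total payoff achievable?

47

This is an integer program with binary decision variables.
Allowing fractional choices, the relaxed optimum would be about 47.9, but investments are indivisible.
D + Y + P: cost 15 + 6 + 4 = 25 ≤ 30, payoff 16 + 13 + 10 = 39.
S + Y + E + P: cost 14 + 6 + 6 + 4 = 30 ≤ 30, payoff 14 + 13 + 10 + 10 = 47.
G + Y + E + P: cost 12 + 6 + 6 + 4 = 28 ≤ 30, payoff 8 + 13 + 10 + 10 = 41.
Best is S, Y, E, and P with total payoff 47.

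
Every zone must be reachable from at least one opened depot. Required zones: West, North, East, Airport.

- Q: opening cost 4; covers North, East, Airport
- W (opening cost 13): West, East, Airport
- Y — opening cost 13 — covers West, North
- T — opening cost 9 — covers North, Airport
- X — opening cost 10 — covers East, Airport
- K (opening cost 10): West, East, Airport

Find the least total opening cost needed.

14

Choose Q and K: together they cover West, North, East, Airport — every zone.
Total opening cost: 4 + 10 = 14.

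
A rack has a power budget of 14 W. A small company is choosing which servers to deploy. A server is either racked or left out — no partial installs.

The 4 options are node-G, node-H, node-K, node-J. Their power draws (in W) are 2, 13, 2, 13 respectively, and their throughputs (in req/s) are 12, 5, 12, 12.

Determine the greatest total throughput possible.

node-K: power draw 2 ≤ 14, throughput 12.
node-G: power draw 2 ≤ 14, throughput 12.
node-G + node-K: power draw 2 + 2 = 4 ≤ 14, throughput 12 + 12 = 24.
Best is node-G and node-K with total throughput 24.

24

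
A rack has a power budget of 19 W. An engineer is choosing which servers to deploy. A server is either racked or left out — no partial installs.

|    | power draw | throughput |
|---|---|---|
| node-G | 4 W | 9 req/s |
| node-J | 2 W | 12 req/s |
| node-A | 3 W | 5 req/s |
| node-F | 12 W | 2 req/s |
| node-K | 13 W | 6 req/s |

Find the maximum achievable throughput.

Treat it as a binary knapsack problem.
Allowing fractional choices, the relaxed optimum would be about 30.6, but servers are indivisible.
node-G + node-J + node-A: power draw 4 + 2 + 3 = 9 ≤ 19, throughput 9 + 12 + 5 = 26.
node-G + node-J + node-F: power draw 4 + 2 + 12 = 18 ≤ 19, throughput 9 + 12 + 2 = 23.
node-G + node-J + node-K: power draw 4 + 2 + 13 = 19 ≤ 19, throughput 9 + 12 + 6 = 27.
Best is node-G, node-J, and node-K with total throughput 27.

27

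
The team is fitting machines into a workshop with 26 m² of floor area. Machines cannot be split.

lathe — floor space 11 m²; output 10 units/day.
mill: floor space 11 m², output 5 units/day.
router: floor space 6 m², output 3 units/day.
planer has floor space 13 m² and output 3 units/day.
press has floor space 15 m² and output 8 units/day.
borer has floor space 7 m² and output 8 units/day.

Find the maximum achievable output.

21

Allowing fractional choices, the relaxed optimum would be about 22.3, but machines are indivisible.
lathe + press: floor space 11 + 15 = 26 ≤ 26, output 10 + 8 = 18.
lathe + router + borer: floor space 11 + 6 + 7 = 24 ≤ 26, output 10 + 3 + 8 = 21.
lathe + borer: floor space 11 + 7 = 18 ≤ 26, output 10 + 8 = 18.
Best is lathe, router, and borer with total output 21.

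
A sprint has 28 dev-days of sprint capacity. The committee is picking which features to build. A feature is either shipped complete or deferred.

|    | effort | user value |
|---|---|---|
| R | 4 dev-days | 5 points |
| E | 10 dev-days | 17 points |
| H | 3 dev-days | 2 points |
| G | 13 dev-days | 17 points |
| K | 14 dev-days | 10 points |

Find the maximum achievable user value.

39

Allowing fractional choices, the relaxed optimum would be about 39.7, but features are indivisible.
R + E + G: effort 4 + 10 + 13 = 27 ≤ 28, user value 5 + 17 + 17 = 39.
E + G: effort 10 + 13 = 23 ≤ 28, user value 17 + 17 = 34.
E + H + G: effort 10 + 3 + 13 = 26 ≤ 28, user value 17 + 2 + 17 = 36.
Best is R, E, and G with total user value 39.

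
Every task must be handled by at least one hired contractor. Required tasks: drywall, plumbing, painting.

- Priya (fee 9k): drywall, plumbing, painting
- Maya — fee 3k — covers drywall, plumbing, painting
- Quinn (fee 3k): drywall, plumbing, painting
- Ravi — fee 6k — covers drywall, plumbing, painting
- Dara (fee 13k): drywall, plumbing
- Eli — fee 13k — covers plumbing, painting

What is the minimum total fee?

3

Maya alone covers drywall, plumbing, painting — every task.
Total fee: 3.
No cover costs less than 3.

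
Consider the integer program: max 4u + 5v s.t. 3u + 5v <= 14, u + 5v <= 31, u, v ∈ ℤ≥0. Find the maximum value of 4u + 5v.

17

The continuous relaxation peaks at (4.67, 0) with value 18.67; rounding to a feasible lattice point costs some objective.
(u,v)=(3,1): 3·3+5·1=14≤14, 1·3+5·1=8≤31, objective 17.
(u,v)=(4,0): 3·4+5·0=12≤14, 1·4+5·0=4≤31, objective 16.
The best lattice point is (3,1), giving 17.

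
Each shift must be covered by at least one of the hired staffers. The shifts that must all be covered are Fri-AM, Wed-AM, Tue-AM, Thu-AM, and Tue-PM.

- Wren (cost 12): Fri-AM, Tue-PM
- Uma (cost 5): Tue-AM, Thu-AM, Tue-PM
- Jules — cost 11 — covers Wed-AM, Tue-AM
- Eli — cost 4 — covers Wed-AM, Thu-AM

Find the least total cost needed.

21

Choose Wren, Uma, and Eli: together they cover Fri-AM, Wed-AM, Tue-AM, Thu-AM, Tue-PM — every shift.
Total cost: 12 + 5 + 4 = 21.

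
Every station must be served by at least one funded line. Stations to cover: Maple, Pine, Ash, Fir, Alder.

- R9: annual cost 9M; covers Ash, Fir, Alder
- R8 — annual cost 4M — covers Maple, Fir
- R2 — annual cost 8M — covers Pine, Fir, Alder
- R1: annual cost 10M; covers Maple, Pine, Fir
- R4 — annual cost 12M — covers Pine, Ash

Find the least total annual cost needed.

This is an integer covering problem.
The greedy cost-per-new-station heuristic would pick R8, R2, and R9 for 21, but a cheaper cover exists.
Choose R9 and R1: together they cover Maple, Pine, Ash, Fir, Alder — every station.
Total annual cost: 9 + 10 = 19.
No cover costs less than 19.

19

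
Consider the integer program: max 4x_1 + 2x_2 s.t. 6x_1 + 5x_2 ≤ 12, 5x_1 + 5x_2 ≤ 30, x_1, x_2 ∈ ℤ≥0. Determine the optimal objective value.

8

(x_1,x_2)=(2,0): 6·2+5·0=12≤12, 5·2+5·0=10≤30, objective 8.
(x_1,x_2)=(1,1): 6·1+5·1=11≤12, 5·1+5·1=10≤30, objective 6.
No feasible integer point exceeds 8.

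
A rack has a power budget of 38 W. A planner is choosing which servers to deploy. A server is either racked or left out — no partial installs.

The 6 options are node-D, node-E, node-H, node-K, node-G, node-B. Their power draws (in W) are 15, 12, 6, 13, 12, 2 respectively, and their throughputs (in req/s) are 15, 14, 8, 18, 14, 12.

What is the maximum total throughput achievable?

53

Allowing fractional choices, the relaxed optimum would be about 57.8, but servers are indivisible.
node-E + node-H + node-K + node-B: power draw 12 + 6 + 13 + 2 = 33 ≤ 38, throughput 14 + 8 + 18 + 12 = 52.
node-D + node-H + node-K + node-B: power draw 15 + 6 + 13 + 2 = 36 ≤ 38, throughput 15 + 8 + 18 + 12 = 53.
node-H + node-K + node-G + node-B: power draw 6 + 13 + 12 + 2 = 33 ≤ 38, throughput 8 + 18 + 14 + 12 = 52.
Best is node-D, node-H, node-K, and node-B with total throughput 53.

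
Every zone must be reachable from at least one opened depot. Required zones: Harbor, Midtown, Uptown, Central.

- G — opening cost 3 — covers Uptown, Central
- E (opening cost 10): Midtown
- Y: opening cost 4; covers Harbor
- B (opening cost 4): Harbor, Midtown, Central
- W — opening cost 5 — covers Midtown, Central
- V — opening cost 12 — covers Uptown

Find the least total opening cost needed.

7

Choose G and B: together they cover Harbor, Midtown, Uptown, Central — every zone.
Total opening cost: 3 + 4 = 7.
No cover costs less than 7.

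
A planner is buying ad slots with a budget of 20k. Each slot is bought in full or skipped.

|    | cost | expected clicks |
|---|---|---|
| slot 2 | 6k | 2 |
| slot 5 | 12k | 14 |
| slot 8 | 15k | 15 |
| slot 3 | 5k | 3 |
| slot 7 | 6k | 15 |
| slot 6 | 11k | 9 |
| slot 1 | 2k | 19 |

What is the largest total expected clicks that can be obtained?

slot 7 + slot 6 + slot 1: cost 6 + 11 + 2 = 19 ≤ 20, expected clicks 15 + 9 + 19 = 43.
slot 5 + slot 7 + slot 1: cost 12 + 6 + 2 = 20 ≤ 20, expected clicks 14 + 15 + 19 = 48.
Best is slot 5, slot 7, and slot 1 with total expected clicks 48.

48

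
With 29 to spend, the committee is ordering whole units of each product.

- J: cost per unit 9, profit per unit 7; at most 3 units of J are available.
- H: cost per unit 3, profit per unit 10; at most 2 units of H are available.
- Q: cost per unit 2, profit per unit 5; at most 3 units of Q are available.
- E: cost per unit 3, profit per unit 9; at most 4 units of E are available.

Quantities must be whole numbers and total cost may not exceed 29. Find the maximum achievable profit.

This is a bounded integer knapsack.
H has the best ratio (10/3); taking only H gives at most 2×10 = 20 (stopped by the supply cap of 2).
Mixing does better — 2×H, 3×Q, and 4×E: cost 24 ≤ 29, profit 2·10 + 3·5 + 4·9 = 71.

71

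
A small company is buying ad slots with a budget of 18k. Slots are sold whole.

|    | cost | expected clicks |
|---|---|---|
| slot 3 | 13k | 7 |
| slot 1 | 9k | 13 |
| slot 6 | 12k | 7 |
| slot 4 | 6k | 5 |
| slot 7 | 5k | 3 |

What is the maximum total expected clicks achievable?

18

This is an integer program with binary decision variables.
slot 1 + slot 7: cost 9 + 5 = 14 ≤ 18, expected clicks 13 + 3 = 16.
slot 1 + slot 4: cost 9 + 6 = 15 ≤ 18, expected clicks 13 + 5 = 18.
Best is slot 1 and slot 4 with total expected clicks 18.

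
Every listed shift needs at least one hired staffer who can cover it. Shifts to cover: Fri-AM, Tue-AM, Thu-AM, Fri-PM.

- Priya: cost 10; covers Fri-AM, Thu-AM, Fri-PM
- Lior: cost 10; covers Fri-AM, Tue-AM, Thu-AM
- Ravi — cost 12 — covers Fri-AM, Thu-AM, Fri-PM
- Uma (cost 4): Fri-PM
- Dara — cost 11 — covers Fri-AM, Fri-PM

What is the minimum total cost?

14

This is a weighted set-cover instance.
The greedy cost-per-new-shift heuristic would pick Priya and Lior for 20, but a cheaper cover exists.
Choose Lior and Uma: together they cover Fri-AM, Tue-AM, Thu-AM, Fri-PM — every shift.
Total cost: 10 + 4 = 14.
No cover costs less than 14.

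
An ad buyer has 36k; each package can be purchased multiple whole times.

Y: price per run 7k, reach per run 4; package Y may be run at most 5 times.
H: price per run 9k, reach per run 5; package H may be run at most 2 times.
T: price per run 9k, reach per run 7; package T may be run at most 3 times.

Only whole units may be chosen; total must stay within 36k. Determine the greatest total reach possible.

This is a bounded integer knapsack.
1×Y and 3×T: price 34 ≤ 36, reach 1·4 + 3·7 = 25.
1×H and 3×T: price 36 ≤ 36, reach 1·5 + 3·7 = 26.
Best is 26.

26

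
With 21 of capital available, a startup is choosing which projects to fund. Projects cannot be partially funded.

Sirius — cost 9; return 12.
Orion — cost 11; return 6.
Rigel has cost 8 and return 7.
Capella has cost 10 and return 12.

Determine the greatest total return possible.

Take Sirius and Capella: cost 9 + 10 = 19 ≤ 21, return 12 + 12 = 24.
No other feasible combination does better.

24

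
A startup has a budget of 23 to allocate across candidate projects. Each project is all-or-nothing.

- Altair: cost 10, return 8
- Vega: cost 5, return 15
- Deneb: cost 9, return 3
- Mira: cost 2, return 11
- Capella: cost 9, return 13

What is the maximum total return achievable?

39

Altair + Vega + Mira: cost 10 + 5 + 2 = 17 ≤ 23, return 8 + 15 + 11 = 34.
Vega + Mira + Capella: cost 5 + 2 + 9 = 16 ≤ 23, return 15 + 11 + 13 = 39.
Best is Vega, Mira, and Capella with total return 39.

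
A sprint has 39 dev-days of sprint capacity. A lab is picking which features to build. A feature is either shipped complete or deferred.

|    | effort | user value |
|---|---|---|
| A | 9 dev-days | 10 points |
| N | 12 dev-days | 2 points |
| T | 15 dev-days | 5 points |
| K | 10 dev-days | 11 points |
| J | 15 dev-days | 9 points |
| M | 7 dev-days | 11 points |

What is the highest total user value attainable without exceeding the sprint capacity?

34

This is an integer program with binary decision variables.
A + N + K + M: effort 9 + 12 + 10 + 7 = 38 ≤ 39, user value 10 + 2 + 11 + 11 = 34.
A + K + M: effort 9 + 10 + 7 = 26 ≤ 39, user value 10 + 11 + 11 = 32.
Best is A, N, K, and M with total user value 34.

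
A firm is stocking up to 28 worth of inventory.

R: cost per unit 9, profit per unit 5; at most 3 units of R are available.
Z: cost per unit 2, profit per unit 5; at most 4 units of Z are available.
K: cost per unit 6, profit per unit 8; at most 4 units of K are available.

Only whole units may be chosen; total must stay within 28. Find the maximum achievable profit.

44

2×Z and 4×K: cost 28 ≤ 28, profit 2·5 + 4·8 = 42.
4×Z and 3×K: cost 26 ≤ 28, profit 4·5 + 3·8 = 44.
Best is 44.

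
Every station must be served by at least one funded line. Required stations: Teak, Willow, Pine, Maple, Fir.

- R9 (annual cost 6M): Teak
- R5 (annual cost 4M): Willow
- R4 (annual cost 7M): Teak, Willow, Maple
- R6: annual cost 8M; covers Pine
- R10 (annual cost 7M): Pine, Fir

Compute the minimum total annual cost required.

Choose R4 and R10: together they cover Teak, Willow, Pine, Maple, Fir — every station.
Total annual cost: 7 + 7 = 14.
No cover costs less than 14.

14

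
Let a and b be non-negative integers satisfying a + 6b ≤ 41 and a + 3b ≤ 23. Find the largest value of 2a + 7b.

(a,b)=(5,6): 1·5+6·6=41≤41, 1·5+3·6=23≤23, objective 52.
(a,b)=(4,6): 1·4+6·6=40≤41, 1·4+3·6=22≤23, objective 50.
(a,b)=(6,5): 1·6+6·5=36≤41, 1·6+3·5=21≤23, objective 47.
(a,b)=(5,5): 1·5+6·5=35≤41, 1·5+3·5=20≤23, objective 45.
Maximum is 52 at (a,b)=(5,6).

52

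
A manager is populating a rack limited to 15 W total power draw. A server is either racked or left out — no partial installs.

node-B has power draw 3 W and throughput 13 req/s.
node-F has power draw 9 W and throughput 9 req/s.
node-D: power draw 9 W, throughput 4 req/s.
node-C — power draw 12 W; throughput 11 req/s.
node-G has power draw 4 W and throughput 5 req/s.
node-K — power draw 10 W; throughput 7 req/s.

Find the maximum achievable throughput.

Allowing fractional choices, the relaxed optimum would be about 26.0, but servers are indivisible.
node-B + node-F: power draw 3 + 9 = 12 ≤ 15, throughput 13 + 9 = 22.
node-B + node-C: power draw 3 + 12 = 15 ≤ 15, throughput 13 + 11 = 24.
Best is node-B and node-C with total throughput 24.

24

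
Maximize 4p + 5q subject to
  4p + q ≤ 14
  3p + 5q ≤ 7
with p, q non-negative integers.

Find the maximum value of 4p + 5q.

The continuous relaxation peaks at (2.33, 0) with value 9.33; rounding to a feasible lattice point costs some objective.
(p,q)=(2,0) is feasible, giving 8.
(p,q)=(1,0) is feasible, giving 4.
Maximum is 8 at (p,q)=(2,0).

8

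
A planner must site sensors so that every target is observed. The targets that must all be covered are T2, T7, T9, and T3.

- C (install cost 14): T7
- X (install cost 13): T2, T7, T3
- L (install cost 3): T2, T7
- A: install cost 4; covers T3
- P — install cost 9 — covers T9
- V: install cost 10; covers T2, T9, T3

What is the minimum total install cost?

13

The greedy cost-per-new-target heuristic would pick L, A, and P for 16, but a cheaper cover exists.
Choose L and V: together they cover T2, T7, T9, T3 — every target.
Total install cost: 3 + 10 = 13.
No cover costs less than 13.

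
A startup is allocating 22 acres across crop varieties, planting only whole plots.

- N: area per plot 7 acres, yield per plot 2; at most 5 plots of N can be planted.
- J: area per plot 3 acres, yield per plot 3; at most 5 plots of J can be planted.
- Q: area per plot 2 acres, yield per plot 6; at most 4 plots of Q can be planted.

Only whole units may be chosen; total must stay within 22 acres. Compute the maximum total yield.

36

Q has the best ratio (6/2); taking only Q gives at most 4×6 = 24 (stopped by the supply cap of 4).
Mixing does better — 4×J and 4×Q: area 20 ≤ 22, yield 4·3 + 4·6 = 36.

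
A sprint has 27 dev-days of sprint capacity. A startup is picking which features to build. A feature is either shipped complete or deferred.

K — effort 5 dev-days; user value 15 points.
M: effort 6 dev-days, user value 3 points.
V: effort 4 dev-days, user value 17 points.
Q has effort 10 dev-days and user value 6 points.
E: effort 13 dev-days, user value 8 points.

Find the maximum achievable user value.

Allowing fractional choices, the relaxed optimum would be about 43.0, but features are indivisible.
K + M + V + Q: effort 5 + 6 + 4 + 10 = 25 ≤ 27, user value 15 + 3 + 17 + 6 = 41.
K + V + E: effort 5 + 4 + 13 = 22 ≤ 27, user value 15 + 17 + 8 = 40.
Best is K, M, V, and Q with total user value 41.

41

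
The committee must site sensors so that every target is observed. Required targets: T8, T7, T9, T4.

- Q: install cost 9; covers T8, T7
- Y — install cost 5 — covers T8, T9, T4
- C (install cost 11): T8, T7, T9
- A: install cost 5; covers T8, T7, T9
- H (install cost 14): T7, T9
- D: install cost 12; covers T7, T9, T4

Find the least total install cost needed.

10

This is an integer covering problem.
Choose Y and A: together they cover T8, T7, T9, T4 — every target.
Total install cost: 5 + 5 = 10.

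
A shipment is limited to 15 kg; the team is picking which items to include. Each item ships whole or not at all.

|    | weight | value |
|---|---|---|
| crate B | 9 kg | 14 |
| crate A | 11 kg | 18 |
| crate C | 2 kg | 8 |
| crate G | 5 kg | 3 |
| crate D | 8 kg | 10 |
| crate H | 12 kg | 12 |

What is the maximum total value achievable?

26

crate C + crate G + crate D: weight 2 + 5 + 8 = 15 ≤ 15, value 8 + 3 + 10 = 21.
crate A + crate C: weight 11 + 2 = 13 ≤ 15, value 18 + 8 = 26.
crate B + crate C: weight 9 + 2 = 11 ≤ 15, value 14 + 8 = 22.
Best is crate A and crate C with total value 26.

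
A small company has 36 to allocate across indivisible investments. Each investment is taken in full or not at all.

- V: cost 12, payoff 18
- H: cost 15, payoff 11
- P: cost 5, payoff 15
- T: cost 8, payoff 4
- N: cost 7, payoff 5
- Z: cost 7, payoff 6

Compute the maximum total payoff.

44

Allowing fractional choices, the relaxed optimum would be about 47.8, but investments are indivisible.
V + H + P: cost 12 + 15 + 5 = 32 ≤ 36, payoff 18 + 11 + 15 = 44.
V + P + N + Z: cost 12 + 5 + 7 + 7 = 31 ≤ 36, payoff 18 + 15 + 5 + 6 = 44.
The maximum payoff is 44; one optimal choice is V, P, N, and Z.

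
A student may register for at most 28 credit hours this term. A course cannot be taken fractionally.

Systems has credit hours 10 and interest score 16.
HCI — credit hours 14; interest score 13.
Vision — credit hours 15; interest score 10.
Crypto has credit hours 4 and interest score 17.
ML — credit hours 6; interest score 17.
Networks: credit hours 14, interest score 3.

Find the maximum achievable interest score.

This is an integer program with binary decision variables.
Allowing fractional choices, the relaxed optimum would be about 57.4, but courses are indivisible.
Systems + Crypto + ML: credit hours 10 + 4 + 6 = 20 ≤ 28, interest score 16 + 17 + 17 = 50.
HCI + Crypto + ML: credit hours 14 + 4 + 6 = 24 ≤ 28, interest score 13 + 17 + 17 = 47.
Systems + HCI + Crypto: credit hours 10 + 14 + 4 = 28 ≤ 28, interest score 16 + 13 + 17 = 46.
Best is Systems, Crypto, and ML with total interest score 50.

50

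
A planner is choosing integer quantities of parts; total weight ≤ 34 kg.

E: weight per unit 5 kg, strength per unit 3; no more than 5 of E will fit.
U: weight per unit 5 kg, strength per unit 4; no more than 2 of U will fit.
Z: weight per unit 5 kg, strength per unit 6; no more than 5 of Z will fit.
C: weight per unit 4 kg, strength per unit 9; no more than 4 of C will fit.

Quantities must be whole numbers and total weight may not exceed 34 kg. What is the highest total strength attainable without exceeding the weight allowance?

This is a bounded integer knapsack.
C has the best ratio (9/4); taking only C gives at most 4×9 = 36 (stopped by the supply cap of 4).
Mixing does better — 3×Z and 4×C: weight 31 ≤ 34, strength 3·6 + 4·9 = 54.

54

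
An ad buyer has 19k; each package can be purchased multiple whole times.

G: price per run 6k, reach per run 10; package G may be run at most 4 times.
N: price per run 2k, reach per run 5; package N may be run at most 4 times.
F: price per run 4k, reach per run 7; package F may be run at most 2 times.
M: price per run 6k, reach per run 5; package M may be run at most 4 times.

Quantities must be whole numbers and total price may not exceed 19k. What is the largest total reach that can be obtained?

N has the best ratio (5/2); taking only N gives at most 4×5 = 20 (stopped by the supply cap of 4).
Mixing does better — 1×G, 4×N, and 1×F: price 18 ≤ 19, reach 1·10 + 4·5 + 1·7 = 37.

37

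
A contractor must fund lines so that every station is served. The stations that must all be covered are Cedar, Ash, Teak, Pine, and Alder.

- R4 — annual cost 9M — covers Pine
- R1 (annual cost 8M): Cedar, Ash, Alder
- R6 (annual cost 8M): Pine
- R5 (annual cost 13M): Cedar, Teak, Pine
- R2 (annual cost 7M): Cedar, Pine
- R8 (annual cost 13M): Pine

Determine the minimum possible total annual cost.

21

Choose R1 and R5: together they cover Cedar, Ash, Teak, Pine, Alder — every station.
Total annual cost: 8 + 13 = 21.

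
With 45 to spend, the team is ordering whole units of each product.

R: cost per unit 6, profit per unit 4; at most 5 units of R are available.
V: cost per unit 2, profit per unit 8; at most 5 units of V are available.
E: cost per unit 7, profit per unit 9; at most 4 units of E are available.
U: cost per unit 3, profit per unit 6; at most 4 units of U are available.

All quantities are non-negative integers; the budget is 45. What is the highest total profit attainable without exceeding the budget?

5×V, 3×E, and 4×U: cost 43 ≤ 45, profit 5·8 + 3·9 + 4·6 = 91.
5×V, 4×E, and 2×U: cost 44 ≤ 45, profit 5·8 + 4·9 + 2·6 = 88.
Best is 91.

91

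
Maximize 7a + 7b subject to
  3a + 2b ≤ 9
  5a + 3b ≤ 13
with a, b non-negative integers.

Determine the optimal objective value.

28

The continuous relaxation peaks at (0, 4.33) with value 30.33; rounding to a feasible lattice point costs some objective.
(a,b)=(0,4): 3·0+2·4=8≤9, 5·0+3·4=12≤13, objective 28.
(a,b)=(0,3): 3·0+2·3=6≤9, 5·0+3·3=9≤13, objective 21.
The best lattice point is (0,4), giving 28.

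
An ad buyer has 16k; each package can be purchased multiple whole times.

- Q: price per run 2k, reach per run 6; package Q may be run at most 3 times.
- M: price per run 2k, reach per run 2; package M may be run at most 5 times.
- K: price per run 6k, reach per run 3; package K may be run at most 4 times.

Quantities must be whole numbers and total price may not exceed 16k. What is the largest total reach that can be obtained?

Q has the best ratio (6/2); taking only Q gives at most 3×6 = 18 (stopped by the supply cap of 3).
Mixing does better — 3×Q and 5×M: price 16 ≤ 16, reach 3·6 + 5·2 = 28.

28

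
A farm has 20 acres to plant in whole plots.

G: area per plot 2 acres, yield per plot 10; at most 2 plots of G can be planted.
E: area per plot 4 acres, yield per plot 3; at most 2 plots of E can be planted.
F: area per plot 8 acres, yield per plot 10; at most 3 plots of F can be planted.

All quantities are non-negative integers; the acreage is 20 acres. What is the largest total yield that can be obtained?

2×G and 2×F: area 20 ≤ 20, yield 2·10 + 2·10 = 40.
2×G, 2×E, and 1×F: area 20 ≤ 20, yield 2·10 + 2·3 + 1·10 = 36.
Best is 40.

40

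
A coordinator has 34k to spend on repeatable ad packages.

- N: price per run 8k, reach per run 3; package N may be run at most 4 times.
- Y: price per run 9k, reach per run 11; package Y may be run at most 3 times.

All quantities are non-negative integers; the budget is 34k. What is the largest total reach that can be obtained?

33

Take 3×Y: price 27 ≤ 34, reach 3·11 = 33.
Y has the best ratio (11/9) and is taken to its limit of 3; remaining capacity is filled optimally with the others.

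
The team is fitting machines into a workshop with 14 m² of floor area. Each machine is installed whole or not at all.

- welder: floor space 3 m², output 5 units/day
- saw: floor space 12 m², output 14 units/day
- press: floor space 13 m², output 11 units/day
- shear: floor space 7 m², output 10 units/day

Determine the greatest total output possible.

This is an integer program with binary decision variables.
Allowing fractional choices, the relaxed optimum would be about 19.7, but machines are indivisible.
press: floor space 13 ≤ 14, output 11.
saw: floor space 12 ≤ 14, output 14.
welder + shear: floor space 3 + 7 = 10 ≤ 14, output 5 + 10 = 15.
Best is welder and shear with total output 15.

15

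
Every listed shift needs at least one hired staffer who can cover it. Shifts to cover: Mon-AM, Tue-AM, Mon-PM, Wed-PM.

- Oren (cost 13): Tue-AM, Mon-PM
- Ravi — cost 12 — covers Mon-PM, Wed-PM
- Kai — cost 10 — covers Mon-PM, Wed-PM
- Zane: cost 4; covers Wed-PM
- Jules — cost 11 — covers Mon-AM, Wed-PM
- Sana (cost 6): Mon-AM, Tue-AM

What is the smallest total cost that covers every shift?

The greedy cost-per-new-shift heuristic would pick Sana, Zane, and Kai for 20, but a cheaper cover exists.
Choose Kai and Sana: together they cover Mon-AM, Tue-AM, Mon-PM, Wed-PM — every shift.
Total cost: 10 + 6 = 16.
No cover costs less than 16.

16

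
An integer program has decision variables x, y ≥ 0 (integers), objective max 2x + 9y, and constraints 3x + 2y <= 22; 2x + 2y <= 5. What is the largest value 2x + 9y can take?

Relaxing integrality, the LP optimum is 22.50 at (x,y) = (0, 2.5), which is not an integer point.
(x,y)=(0,2): 3·0+2·2=4≤22, 2·0+2·2=4≤5, objective 18.
(x,y)=(1,1): 3·1+2·1=5≤22, 2·1+2·1=4≤5, objective 11.
(x,y)=(0,1): 3·0+2·1=2≤22, 2·0+2·1=2≤5, objective 9.
The best lattice point is (0,2), giving 18.

18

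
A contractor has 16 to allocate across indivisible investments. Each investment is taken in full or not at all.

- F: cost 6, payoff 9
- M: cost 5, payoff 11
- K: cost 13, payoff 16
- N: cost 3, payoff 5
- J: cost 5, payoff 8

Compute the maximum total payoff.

This is an integer program with binary decision variables.
Take F, M, and J: cost 6 + 5 + 5 = 16 ≤ 16, payoff 9 + 11 + 8 = 28.
No other feasible combination does better.

28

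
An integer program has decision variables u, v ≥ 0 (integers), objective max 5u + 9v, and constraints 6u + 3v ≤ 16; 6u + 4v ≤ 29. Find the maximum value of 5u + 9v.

(u,v)=(0,5): 6·0+3·5=15≤16, 6·0+4·5=20≤29, objective 45.
(u,v)=(0,4): 6·0+3·4=12≤16, 6·0+4·4=16≤29, objective 36.
The best lattice point is (0,5), giving 45.

45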